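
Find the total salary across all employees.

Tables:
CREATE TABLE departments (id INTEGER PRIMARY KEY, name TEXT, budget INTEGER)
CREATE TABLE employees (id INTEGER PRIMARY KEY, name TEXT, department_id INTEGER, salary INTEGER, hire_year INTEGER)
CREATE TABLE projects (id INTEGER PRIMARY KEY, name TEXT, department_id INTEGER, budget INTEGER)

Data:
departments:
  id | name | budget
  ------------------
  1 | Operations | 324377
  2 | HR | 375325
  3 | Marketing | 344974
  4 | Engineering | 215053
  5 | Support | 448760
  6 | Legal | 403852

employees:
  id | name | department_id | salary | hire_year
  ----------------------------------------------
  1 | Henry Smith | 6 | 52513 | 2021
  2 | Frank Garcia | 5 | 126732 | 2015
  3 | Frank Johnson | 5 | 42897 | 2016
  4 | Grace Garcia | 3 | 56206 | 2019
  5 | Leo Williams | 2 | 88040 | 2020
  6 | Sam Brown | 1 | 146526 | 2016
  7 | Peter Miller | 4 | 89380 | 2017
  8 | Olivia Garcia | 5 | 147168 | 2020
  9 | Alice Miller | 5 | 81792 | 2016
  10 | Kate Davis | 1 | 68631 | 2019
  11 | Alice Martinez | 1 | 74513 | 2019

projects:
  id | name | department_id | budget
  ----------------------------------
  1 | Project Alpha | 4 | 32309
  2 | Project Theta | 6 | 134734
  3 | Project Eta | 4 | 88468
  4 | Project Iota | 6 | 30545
SELECT SUM(salary) FROM employees

Execution result:
974398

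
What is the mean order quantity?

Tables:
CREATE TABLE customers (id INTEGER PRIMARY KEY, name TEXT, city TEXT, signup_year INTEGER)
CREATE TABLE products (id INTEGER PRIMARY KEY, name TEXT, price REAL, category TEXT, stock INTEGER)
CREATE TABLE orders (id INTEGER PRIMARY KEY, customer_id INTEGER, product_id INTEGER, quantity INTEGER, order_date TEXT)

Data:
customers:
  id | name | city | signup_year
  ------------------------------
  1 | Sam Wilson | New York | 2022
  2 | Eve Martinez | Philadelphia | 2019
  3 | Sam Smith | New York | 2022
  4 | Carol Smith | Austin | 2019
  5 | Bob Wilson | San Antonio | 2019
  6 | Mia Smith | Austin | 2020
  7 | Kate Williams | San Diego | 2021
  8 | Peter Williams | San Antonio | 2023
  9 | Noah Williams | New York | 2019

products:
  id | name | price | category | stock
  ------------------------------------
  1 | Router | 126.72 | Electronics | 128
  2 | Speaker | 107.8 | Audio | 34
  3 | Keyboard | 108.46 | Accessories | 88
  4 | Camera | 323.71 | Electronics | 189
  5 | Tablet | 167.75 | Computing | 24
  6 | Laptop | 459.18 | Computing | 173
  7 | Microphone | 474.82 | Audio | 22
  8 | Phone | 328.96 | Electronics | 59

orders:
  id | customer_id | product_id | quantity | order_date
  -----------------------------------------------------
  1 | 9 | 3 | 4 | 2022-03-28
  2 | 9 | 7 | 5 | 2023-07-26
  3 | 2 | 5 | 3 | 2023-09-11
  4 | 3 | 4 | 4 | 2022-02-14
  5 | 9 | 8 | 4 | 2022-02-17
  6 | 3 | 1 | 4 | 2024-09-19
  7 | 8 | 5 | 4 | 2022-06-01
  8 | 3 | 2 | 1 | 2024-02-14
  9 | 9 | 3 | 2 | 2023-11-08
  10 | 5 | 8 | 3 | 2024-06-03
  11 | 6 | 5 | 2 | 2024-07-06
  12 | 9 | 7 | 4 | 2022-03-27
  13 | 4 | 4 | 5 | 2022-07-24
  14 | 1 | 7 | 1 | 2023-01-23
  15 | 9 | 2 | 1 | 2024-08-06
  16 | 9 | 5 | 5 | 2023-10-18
SELECT AVG(quantity) FROM orders

Execution result:
3.25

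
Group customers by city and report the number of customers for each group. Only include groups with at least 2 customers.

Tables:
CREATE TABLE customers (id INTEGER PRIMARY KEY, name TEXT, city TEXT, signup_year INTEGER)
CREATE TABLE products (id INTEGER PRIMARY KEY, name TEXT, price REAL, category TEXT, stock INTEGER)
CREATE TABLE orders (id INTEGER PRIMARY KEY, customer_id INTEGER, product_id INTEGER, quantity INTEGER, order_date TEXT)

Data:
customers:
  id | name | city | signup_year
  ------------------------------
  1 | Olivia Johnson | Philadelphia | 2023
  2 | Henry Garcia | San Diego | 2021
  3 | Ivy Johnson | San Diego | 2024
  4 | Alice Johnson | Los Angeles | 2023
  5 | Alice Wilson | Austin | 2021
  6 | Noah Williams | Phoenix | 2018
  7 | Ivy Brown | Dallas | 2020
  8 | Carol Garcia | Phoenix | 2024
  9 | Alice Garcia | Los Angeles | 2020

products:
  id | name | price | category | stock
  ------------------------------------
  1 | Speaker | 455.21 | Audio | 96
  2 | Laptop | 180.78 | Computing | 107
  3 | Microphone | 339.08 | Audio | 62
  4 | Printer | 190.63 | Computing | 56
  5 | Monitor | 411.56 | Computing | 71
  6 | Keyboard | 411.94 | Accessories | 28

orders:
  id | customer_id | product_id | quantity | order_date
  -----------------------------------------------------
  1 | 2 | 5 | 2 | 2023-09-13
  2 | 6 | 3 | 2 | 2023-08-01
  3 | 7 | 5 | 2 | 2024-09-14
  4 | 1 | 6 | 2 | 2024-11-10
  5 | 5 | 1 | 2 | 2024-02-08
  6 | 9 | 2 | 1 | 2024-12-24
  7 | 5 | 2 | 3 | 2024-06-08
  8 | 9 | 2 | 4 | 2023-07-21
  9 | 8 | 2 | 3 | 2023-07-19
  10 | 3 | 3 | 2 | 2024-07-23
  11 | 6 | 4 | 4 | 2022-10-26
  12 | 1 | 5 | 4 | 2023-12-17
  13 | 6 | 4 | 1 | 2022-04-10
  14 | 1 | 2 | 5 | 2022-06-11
SELECT city, COUNT(*) AS n FROM customers GROUP BY city HAVING COUNT(*) >= 2

Execution result:
city | n
Los Angeles | 2
Phoenix | 2
San Diego | 2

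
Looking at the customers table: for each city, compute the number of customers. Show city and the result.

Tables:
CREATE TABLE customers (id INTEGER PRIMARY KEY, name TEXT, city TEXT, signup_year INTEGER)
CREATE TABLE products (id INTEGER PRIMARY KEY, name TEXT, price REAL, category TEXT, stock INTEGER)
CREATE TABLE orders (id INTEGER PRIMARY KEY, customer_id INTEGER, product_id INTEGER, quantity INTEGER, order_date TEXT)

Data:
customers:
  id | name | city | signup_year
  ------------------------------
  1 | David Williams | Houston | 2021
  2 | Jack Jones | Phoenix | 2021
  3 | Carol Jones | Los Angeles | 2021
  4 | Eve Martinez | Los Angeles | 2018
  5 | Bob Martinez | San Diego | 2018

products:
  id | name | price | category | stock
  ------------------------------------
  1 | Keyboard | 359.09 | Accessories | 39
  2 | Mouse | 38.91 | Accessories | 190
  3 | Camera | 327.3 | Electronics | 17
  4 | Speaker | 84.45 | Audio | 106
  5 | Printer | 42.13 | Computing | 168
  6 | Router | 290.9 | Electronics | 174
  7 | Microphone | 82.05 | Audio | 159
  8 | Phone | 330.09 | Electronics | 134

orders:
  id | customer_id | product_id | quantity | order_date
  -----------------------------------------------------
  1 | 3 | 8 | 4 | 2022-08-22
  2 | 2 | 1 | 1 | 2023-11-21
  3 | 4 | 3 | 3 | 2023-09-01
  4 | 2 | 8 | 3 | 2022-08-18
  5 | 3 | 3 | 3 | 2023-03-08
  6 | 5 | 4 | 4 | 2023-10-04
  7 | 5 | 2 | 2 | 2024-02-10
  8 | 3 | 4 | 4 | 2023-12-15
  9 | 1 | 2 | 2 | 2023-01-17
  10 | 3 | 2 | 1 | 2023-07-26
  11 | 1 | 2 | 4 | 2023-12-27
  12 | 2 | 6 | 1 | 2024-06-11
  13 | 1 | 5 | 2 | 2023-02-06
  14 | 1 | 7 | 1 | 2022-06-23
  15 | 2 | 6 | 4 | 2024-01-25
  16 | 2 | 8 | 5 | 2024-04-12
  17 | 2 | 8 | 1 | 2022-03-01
SELECT city, COUNT(*) AS n FROM customers GROUP BY city

Execution result:
city | n
Houston | 1
Los Angeles | 2
Phoenix | 1
San Diego | 1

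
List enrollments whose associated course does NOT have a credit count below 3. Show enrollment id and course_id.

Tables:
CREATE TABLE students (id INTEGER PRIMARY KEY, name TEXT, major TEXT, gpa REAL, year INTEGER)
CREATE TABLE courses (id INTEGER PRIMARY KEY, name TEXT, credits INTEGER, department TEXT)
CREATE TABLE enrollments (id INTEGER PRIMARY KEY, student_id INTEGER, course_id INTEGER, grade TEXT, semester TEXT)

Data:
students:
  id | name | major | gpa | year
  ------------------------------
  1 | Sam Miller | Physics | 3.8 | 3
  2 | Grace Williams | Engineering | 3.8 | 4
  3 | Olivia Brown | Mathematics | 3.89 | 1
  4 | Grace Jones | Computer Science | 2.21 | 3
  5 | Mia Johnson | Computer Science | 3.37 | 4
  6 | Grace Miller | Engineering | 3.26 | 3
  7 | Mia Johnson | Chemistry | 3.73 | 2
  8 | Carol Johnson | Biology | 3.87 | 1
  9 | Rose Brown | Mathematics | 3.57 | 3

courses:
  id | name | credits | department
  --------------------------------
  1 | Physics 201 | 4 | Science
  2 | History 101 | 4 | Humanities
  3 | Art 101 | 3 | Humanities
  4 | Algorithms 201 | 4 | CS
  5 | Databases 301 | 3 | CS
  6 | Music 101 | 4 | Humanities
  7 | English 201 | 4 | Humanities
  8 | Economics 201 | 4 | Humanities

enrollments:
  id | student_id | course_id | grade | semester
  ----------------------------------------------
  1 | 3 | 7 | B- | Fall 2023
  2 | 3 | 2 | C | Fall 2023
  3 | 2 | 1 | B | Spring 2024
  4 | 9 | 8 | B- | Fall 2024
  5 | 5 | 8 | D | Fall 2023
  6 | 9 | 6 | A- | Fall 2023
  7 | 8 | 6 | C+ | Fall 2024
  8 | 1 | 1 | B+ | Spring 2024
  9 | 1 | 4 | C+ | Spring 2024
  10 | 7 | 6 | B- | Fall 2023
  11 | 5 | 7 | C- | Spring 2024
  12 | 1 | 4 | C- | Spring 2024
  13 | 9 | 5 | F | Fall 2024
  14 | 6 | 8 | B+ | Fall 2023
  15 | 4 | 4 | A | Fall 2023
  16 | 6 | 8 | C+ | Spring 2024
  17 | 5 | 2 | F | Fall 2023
SELECT id, course_id FROM enrollments WHERE course_id NOT IN (SELECT id FROM courses WHERE credits < 3)

Execution result:
id | course_id
1 | 7
2 | 2
3 | 1
4 | 8
5 | 8
6 | 6
7 | 6
8 | 1
9 | 4
10 | 6
11 | 7
12 | 4
13 | 5
14 | 8
15 | 4
16 | 8
17 | 2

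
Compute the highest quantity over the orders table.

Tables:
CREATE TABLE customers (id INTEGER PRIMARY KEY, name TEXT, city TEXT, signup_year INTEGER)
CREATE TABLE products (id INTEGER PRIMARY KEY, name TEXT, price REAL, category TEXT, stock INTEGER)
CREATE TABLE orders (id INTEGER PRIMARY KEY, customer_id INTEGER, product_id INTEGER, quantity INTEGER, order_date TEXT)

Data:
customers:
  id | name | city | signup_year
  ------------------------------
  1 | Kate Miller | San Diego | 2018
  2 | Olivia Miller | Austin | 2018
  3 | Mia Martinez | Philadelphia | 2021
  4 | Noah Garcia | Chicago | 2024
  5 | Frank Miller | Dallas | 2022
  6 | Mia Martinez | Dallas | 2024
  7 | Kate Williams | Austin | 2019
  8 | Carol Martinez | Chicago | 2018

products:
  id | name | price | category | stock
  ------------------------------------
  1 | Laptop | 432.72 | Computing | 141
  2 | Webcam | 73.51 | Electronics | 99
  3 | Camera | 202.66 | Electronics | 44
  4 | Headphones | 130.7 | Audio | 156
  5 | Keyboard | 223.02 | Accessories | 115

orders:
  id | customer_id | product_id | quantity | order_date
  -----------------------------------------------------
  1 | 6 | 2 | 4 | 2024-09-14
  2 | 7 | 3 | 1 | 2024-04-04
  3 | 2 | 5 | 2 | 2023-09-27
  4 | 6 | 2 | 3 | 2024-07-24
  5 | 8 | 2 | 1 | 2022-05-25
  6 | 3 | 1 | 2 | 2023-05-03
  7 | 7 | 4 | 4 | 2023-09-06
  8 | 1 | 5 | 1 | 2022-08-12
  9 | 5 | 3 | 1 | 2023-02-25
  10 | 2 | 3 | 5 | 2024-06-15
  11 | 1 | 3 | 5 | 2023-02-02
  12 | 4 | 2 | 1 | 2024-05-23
SELECT MAX(quantity) FROM orders

Execution result:
5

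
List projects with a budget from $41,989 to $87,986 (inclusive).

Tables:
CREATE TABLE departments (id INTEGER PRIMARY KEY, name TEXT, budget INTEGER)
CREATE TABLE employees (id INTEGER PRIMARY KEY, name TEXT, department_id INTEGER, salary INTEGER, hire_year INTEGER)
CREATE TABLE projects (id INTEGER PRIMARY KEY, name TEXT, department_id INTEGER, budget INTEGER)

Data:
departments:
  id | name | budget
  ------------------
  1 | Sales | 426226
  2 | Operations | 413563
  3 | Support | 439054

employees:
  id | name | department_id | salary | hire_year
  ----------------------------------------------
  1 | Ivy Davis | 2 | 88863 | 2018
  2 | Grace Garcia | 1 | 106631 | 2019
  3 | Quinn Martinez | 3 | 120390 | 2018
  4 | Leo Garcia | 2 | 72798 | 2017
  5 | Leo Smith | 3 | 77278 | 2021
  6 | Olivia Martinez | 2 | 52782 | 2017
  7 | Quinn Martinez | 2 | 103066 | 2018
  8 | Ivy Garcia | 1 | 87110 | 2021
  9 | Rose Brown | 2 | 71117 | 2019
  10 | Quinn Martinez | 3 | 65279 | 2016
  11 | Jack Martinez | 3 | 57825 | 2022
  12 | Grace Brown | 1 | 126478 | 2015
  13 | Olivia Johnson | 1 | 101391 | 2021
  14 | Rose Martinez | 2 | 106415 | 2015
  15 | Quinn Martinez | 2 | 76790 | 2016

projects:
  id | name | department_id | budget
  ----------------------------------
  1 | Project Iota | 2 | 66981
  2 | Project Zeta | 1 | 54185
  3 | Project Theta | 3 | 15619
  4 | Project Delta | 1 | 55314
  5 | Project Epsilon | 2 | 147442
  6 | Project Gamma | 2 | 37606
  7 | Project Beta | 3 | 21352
SELECT name, budget FROM projects WHERE budget BETWEEN 41989 AND 87986

Execution result:
name | budget
Project Iota | 66981
Project Zeta | 54185
Project Delta | 55314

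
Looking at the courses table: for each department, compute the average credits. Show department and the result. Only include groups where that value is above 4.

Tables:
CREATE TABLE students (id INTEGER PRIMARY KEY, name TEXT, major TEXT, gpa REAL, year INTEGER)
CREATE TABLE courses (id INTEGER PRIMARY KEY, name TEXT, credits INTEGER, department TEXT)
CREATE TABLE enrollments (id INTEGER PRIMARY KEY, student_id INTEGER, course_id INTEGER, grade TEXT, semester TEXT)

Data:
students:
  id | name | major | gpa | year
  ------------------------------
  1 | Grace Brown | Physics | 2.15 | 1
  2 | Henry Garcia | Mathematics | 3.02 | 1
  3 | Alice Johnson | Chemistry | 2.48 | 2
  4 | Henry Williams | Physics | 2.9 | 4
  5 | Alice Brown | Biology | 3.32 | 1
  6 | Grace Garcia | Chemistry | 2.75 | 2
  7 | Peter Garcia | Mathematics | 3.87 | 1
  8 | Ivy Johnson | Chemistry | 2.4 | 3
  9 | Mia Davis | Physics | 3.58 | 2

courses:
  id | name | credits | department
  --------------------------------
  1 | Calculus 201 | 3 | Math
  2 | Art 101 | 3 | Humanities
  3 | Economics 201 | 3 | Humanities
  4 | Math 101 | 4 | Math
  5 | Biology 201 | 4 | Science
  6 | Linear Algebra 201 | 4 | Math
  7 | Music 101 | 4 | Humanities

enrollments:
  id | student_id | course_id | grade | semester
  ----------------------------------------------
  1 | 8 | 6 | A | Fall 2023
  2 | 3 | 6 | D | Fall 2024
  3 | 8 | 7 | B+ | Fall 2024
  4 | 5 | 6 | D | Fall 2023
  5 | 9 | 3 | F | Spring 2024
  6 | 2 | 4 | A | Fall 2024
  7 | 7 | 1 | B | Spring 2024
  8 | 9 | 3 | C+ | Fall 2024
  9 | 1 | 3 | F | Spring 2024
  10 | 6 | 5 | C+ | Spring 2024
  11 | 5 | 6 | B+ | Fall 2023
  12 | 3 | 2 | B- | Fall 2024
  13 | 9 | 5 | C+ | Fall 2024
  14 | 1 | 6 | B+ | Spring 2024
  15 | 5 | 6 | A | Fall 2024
SELECT department, AVG(credits) AS avg_credits FROM courses GROUP BY department HAVING AVG(credits) > 4

Execution result:
(no rows)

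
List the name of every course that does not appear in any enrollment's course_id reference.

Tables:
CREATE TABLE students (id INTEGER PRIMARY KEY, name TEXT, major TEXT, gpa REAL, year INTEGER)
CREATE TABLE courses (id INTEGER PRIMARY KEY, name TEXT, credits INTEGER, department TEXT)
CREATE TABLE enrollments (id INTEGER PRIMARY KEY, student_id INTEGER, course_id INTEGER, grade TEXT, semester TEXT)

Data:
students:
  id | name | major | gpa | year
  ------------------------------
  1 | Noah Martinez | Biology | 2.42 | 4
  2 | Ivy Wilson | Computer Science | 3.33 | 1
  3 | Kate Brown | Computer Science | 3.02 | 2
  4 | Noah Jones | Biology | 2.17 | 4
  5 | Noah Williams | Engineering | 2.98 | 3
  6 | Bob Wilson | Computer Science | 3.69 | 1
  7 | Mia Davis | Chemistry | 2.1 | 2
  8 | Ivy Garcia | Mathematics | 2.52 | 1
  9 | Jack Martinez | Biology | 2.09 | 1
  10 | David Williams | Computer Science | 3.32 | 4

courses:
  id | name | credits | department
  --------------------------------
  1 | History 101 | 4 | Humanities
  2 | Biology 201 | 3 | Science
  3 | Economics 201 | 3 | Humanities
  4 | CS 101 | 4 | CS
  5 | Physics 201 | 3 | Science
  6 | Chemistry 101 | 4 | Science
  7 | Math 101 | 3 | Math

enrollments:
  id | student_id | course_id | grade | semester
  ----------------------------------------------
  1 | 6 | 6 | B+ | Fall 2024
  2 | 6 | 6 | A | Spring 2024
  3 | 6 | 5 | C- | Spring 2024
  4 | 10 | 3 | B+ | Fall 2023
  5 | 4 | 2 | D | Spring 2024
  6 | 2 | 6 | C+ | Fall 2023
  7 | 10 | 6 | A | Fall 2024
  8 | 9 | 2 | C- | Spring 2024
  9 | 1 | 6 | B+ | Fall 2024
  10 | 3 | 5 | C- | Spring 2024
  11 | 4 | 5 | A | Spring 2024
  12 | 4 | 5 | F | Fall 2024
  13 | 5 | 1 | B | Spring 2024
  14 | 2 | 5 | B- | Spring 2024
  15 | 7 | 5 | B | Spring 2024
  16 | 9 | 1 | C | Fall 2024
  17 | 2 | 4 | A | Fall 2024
SELECT p.name FROM courses p LEFT JOIN enrollments c ON c.course_id = p.id WHERE c.id IS NULL

Execution result:
Math 101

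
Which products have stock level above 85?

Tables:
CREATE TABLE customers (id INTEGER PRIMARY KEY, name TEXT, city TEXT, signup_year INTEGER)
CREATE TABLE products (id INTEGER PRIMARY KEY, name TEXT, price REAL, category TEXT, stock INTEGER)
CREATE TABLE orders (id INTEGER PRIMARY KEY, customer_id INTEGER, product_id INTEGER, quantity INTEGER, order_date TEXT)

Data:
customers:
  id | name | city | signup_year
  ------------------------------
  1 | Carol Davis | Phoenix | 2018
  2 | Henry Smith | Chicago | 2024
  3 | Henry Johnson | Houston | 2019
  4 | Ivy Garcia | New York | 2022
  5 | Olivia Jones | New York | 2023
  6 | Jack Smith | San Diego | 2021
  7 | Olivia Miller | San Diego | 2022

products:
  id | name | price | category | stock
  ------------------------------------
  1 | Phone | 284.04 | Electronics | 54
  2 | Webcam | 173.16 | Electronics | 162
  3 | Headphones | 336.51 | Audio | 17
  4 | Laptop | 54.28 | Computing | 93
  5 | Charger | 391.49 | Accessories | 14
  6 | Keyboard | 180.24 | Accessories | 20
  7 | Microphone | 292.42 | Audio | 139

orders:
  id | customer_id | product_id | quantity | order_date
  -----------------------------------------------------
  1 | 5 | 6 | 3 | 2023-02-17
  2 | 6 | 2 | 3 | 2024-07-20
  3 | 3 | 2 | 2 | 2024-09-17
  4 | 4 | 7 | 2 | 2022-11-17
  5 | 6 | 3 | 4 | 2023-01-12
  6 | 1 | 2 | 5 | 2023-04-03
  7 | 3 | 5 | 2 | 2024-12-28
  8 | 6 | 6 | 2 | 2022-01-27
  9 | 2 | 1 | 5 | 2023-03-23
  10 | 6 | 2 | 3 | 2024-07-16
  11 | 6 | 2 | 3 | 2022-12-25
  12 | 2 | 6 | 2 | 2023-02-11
SELECT name, stock FROM products WHERE stock > 85

Execution result:
name | stock
Webcam | 162
Laptop | 93
Microphone | 139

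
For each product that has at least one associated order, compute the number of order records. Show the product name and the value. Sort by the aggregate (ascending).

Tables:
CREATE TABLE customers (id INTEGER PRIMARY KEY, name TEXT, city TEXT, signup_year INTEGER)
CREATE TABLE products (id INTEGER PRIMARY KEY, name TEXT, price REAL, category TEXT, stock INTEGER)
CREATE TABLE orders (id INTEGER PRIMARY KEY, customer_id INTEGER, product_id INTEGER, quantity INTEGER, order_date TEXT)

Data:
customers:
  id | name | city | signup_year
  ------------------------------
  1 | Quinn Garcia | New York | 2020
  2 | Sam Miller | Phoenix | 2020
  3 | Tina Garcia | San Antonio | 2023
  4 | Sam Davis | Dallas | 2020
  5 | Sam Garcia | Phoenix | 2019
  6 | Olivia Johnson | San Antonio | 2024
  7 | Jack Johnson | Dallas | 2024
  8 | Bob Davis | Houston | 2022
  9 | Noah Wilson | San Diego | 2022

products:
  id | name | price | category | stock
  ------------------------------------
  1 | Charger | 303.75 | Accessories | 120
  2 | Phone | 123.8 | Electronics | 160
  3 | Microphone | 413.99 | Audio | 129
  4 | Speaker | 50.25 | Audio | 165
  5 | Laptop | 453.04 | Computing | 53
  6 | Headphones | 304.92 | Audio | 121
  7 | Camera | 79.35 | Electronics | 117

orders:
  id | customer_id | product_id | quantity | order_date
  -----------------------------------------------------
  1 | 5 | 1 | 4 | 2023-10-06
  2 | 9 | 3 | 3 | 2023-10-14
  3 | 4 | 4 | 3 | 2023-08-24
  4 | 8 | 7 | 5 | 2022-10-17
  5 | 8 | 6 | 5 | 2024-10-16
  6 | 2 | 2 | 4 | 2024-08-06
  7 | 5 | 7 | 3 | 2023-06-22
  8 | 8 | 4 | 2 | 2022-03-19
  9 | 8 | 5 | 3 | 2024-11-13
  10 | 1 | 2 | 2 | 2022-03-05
SELECT p.name, COUNT(*) AS n FROM orders c JOIN products p ON c.product_id = p.id GROUP BY p.id, p.name ORDER BY n ASC

Execution result:
name | n
Charger | 1
Microphone | 1
Laptop | 1
Headphones | 1
Phone | 2
Speaker | 2
Camera | 2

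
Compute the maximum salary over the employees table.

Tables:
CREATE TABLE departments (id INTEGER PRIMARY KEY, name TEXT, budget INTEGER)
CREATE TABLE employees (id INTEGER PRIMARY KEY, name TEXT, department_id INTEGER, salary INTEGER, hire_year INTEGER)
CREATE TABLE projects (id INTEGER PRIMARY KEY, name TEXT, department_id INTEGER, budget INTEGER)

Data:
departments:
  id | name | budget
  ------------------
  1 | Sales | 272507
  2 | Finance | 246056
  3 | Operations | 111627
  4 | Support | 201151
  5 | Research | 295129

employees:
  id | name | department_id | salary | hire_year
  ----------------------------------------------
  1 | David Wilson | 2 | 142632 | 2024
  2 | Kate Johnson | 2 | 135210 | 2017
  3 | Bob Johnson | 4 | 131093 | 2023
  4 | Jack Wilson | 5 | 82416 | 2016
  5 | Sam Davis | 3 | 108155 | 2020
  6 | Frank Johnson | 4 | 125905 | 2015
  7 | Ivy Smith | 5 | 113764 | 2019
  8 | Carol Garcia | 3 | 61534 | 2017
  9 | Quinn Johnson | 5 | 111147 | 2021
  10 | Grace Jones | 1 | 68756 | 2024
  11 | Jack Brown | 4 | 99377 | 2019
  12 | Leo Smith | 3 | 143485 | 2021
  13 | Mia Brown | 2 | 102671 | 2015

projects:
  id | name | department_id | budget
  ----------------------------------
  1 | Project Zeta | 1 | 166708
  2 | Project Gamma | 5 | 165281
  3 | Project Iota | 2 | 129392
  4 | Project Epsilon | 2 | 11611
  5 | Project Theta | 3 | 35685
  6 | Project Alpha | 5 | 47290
SELECT MAX(salary) FROM employees

Execution result:
143485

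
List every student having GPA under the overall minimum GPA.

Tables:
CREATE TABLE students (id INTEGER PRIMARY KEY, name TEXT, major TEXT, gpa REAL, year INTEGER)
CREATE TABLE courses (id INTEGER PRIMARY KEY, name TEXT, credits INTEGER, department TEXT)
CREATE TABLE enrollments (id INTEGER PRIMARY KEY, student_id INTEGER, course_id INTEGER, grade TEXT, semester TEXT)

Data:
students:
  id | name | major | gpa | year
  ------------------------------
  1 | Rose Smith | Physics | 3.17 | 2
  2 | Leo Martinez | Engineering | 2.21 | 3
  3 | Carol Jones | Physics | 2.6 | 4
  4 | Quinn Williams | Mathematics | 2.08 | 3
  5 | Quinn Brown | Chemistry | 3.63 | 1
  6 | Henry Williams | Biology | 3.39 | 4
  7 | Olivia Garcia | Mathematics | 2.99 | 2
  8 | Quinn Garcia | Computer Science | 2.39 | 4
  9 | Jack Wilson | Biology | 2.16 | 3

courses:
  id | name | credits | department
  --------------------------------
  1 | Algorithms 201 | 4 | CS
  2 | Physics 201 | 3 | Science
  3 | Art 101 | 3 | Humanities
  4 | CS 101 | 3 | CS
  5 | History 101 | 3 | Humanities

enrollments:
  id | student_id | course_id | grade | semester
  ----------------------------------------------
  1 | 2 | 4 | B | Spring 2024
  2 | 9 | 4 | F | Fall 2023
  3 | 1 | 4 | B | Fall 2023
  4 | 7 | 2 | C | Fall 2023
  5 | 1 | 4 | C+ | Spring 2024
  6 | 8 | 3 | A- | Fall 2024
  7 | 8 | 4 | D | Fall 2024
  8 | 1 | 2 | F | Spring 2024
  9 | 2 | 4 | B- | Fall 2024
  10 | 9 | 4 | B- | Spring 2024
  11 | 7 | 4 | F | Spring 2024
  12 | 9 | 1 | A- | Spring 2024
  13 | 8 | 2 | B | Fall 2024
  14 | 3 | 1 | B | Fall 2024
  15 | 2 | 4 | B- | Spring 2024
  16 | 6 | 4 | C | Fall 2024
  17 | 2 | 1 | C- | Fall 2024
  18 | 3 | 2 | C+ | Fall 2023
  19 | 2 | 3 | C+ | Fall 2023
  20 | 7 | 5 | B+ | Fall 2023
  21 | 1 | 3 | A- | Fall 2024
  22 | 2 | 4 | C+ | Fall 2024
SELECT name, gpa FROM students WHERE gpa < (SELECT MIN(gpa) FROM students)

Execution result:
(no rows)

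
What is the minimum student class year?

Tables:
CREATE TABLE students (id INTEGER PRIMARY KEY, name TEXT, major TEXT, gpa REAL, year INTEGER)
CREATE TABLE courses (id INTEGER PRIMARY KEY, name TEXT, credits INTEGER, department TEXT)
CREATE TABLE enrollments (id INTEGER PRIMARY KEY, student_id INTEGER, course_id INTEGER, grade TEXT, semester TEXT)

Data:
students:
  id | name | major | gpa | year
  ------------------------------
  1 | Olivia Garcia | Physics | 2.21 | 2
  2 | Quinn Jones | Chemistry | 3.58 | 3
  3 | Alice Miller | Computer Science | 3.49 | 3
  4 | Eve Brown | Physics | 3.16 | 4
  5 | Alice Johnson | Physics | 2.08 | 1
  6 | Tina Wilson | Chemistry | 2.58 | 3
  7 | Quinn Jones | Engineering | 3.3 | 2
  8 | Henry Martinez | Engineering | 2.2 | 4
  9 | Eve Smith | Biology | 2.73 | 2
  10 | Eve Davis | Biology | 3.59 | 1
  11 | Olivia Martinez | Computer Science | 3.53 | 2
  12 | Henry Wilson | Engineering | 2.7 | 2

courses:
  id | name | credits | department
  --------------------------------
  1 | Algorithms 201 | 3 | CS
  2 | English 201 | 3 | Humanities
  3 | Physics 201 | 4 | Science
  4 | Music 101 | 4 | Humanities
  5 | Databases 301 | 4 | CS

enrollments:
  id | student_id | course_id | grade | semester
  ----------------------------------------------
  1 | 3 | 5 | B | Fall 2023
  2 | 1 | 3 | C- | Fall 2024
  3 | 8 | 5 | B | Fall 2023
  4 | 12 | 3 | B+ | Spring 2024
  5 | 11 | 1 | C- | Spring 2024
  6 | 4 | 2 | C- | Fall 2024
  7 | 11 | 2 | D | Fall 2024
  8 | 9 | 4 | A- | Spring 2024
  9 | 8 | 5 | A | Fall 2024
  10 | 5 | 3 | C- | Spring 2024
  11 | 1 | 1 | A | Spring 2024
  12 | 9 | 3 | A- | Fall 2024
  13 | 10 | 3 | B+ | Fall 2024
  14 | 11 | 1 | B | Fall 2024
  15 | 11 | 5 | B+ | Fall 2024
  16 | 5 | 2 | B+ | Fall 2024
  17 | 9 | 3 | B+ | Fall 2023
SELECT MIN(year) FROM students

Execution result:
1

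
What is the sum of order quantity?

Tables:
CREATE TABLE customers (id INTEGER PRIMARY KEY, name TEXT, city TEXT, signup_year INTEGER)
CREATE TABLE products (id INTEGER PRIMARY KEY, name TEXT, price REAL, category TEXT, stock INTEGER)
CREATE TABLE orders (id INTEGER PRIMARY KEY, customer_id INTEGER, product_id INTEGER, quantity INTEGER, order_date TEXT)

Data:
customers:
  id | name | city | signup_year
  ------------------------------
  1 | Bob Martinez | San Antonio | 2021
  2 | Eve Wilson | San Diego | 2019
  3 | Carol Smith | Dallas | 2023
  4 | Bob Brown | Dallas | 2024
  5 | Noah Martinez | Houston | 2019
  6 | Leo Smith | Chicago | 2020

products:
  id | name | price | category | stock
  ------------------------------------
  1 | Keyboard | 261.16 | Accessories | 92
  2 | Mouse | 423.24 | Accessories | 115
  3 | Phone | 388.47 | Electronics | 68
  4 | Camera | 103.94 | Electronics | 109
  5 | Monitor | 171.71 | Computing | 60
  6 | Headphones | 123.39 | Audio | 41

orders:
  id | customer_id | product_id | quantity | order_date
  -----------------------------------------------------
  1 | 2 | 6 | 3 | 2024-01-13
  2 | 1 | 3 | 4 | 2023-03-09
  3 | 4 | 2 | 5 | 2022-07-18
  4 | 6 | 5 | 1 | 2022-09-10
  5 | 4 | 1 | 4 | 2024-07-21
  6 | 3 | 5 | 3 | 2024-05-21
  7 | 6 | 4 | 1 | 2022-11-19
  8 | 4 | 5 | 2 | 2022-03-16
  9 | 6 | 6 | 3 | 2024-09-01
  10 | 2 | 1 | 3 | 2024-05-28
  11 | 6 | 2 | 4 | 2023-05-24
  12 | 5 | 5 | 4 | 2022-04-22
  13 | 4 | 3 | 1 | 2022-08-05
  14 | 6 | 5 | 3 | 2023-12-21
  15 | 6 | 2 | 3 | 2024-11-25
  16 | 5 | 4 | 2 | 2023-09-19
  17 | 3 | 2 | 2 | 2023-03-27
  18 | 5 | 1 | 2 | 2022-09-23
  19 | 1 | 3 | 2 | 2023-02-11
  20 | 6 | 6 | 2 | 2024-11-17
SELECT SUM(quantity) FROM orders

Execution result:
54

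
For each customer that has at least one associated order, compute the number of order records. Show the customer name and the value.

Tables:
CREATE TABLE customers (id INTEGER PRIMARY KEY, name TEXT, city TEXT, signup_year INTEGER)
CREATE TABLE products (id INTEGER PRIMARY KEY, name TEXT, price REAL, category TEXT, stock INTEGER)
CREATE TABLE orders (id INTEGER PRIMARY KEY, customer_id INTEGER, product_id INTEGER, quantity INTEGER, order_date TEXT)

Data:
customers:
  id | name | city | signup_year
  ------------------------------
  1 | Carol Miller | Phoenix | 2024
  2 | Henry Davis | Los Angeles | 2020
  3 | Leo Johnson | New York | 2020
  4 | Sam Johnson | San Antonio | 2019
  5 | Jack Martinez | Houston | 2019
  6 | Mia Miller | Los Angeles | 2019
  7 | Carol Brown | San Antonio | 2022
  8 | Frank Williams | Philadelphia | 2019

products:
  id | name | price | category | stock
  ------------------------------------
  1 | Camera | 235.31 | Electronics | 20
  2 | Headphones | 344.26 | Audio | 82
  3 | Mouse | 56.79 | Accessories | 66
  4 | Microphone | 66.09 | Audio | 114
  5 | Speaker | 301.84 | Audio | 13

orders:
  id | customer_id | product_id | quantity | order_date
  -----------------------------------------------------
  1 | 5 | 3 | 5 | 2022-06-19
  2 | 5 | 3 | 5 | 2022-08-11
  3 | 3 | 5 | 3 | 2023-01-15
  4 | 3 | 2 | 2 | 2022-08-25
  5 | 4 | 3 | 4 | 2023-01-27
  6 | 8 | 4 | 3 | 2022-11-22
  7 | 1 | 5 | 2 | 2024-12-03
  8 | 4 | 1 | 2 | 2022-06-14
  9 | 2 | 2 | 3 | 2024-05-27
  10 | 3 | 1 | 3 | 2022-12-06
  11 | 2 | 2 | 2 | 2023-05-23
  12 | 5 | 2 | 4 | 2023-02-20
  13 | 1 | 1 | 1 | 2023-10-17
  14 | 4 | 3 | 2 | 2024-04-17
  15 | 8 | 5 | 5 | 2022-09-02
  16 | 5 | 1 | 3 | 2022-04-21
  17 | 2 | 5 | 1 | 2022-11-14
SELECT p.name, COUNT(*) AS n FROM orders c JOIN customers p ON c.customer_id = p.id GROUP BY p.id, p.name

Execution result:
name | n
Carol Miller | 2
Henry Davis | 3
Leo Johnson | 3
Sam Johnson | 3
Jack Martinez | 4
Frank Williams | 2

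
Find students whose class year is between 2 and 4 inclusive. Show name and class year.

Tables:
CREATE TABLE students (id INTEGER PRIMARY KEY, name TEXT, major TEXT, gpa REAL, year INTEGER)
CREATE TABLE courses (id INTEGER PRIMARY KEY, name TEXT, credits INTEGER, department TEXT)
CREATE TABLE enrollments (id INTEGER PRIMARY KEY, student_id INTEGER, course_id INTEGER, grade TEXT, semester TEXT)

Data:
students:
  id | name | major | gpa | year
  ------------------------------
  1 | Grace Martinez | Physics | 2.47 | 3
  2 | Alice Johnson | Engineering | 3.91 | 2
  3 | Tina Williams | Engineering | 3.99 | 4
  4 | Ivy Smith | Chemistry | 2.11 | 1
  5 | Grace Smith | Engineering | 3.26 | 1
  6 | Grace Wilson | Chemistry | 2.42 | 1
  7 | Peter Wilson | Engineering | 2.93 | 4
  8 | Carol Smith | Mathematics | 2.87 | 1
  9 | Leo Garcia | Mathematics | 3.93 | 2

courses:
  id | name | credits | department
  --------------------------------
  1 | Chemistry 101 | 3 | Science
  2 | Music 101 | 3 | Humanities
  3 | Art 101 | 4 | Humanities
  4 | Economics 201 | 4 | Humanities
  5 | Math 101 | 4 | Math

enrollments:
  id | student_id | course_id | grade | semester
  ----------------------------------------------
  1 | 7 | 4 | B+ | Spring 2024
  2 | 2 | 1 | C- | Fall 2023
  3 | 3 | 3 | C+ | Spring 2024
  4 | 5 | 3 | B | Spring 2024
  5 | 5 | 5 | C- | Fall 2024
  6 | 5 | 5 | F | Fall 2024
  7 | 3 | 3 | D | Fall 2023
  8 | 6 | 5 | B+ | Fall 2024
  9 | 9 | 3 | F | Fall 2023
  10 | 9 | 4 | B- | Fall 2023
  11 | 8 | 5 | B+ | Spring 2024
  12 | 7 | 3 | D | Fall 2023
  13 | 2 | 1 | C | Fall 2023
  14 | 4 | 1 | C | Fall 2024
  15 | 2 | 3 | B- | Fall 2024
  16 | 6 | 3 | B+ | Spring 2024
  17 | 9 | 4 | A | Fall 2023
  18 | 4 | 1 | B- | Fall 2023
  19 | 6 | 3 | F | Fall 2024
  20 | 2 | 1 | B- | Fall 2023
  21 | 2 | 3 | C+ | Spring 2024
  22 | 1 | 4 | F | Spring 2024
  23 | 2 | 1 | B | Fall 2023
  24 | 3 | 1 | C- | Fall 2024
SELECT name, year FROM students WHERE year BETWEEN 2 AND 4

Execution result:
name | year
Grace Martinez | 3
Alice Johnson | 2
Tina Williams | 4
Peter Wilson | 4
Leo Garcia | 2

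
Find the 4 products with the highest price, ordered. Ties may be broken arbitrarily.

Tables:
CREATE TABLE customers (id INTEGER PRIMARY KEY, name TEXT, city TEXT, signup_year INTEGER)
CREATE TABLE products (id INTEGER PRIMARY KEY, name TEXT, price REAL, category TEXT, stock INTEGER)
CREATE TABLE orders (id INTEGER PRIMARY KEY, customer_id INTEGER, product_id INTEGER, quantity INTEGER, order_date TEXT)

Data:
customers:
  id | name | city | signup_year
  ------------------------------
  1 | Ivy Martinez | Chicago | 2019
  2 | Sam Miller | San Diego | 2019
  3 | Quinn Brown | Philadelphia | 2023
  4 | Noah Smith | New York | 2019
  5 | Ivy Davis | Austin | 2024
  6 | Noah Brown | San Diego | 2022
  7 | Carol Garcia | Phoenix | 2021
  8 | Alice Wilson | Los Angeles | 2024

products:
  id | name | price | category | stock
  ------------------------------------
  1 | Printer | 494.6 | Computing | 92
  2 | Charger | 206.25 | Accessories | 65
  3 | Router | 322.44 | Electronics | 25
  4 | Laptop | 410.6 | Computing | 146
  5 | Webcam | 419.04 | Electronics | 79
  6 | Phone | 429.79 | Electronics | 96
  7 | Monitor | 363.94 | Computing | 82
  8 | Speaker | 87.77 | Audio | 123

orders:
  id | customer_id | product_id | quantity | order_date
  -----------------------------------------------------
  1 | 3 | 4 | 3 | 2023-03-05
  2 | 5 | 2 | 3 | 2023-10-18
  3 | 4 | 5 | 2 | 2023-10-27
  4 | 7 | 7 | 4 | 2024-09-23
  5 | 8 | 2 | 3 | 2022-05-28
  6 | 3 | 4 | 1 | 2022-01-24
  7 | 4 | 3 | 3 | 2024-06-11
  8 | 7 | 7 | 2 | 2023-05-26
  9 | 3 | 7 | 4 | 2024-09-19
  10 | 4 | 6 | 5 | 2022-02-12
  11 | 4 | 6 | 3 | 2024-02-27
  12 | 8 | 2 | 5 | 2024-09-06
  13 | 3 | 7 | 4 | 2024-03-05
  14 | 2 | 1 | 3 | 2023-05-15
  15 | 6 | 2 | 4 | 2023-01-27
SELECT name, price FROM products ORDER BY price DESC LIMIT 4

Execution result:
name | price
Printer | 494.60
Phone | 429.79
Webcam | 419.04
Laptop | 410.60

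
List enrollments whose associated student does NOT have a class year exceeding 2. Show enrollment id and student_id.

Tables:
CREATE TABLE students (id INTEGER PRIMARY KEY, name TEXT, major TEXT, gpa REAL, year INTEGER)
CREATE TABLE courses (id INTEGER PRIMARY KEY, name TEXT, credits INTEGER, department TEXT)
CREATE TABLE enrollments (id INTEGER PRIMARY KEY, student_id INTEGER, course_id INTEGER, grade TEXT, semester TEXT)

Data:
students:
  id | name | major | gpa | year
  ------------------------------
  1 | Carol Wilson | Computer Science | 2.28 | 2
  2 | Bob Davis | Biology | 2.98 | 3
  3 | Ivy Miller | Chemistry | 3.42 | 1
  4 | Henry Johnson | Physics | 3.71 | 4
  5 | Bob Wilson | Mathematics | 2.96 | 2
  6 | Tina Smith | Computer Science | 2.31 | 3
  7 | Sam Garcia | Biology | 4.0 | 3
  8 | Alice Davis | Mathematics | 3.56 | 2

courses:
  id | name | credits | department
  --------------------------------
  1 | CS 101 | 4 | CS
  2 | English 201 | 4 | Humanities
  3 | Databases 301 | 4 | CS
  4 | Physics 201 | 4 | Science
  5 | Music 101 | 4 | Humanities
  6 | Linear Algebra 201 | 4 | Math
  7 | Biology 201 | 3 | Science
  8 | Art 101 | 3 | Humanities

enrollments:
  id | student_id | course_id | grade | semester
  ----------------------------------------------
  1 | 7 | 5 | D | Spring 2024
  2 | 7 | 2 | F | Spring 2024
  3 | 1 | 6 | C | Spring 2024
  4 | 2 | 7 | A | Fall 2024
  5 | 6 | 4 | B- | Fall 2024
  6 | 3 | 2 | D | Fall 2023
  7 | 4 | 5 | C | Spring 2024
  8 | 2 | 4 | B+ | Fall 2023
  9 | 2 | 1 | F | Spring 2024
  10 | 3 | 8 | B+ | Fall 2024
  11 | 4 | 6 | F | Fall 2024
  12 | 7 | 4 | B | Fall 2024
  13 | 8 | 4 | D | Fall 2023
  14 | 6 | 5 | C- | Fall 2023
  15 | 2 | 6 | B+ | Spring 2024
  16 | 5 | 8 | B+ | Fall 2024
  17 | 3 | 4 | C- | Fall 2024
SELECT id, student_id FROM enrollments WHERE student_id NOT IN (SELECT id FROM students WHERE year > 2)

Execution result:
id | student_id
3 | 1
6 | 3
10 | 3
13 | 8
16 | 5
17 | 3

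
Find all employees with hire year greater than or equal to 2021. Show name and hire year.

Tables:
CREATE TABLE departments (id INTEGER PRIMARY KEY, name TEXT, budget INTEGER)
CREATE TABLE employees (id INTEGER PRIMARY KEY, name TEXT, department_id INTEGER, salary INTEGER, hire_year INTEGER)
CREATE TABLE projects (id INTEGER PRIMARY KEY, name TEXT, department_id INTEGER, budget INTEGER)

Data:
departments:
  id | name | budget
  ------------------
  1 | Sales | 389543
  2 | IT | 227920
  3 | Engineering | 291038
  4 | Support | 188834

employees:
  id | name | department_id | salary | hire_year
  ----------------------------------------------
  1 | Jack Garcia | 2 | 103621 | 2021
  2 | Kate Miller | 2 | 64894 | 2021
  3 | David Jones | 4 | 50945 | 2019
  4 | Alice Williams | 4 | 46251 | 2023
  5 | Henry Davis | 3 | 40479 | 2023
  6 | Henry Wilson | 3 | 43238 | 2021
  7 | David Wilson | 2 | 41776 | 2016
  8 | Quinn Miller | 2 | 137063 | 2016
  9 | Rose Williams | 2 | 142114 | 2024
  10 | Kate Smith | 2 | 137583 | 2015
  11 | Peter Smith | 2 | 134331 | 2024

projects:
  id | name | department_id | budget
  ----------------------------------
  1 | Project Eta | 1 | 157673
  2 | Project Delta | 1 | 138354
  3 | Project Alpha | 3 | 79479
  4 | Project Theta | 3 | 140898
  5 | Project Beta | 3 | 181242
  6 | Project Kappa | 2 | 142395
SELECT name, hire_year FROM employees WHERE hire_year >= 2021

Execution result:
name | hire_year
Jack Garcia | 2021
Kate Miller | 2021
Alice Williams | 2023
Henry Davis | 2023
Henry Wilson | 2021
Rose Williams | 2024
Peter Smith | 2024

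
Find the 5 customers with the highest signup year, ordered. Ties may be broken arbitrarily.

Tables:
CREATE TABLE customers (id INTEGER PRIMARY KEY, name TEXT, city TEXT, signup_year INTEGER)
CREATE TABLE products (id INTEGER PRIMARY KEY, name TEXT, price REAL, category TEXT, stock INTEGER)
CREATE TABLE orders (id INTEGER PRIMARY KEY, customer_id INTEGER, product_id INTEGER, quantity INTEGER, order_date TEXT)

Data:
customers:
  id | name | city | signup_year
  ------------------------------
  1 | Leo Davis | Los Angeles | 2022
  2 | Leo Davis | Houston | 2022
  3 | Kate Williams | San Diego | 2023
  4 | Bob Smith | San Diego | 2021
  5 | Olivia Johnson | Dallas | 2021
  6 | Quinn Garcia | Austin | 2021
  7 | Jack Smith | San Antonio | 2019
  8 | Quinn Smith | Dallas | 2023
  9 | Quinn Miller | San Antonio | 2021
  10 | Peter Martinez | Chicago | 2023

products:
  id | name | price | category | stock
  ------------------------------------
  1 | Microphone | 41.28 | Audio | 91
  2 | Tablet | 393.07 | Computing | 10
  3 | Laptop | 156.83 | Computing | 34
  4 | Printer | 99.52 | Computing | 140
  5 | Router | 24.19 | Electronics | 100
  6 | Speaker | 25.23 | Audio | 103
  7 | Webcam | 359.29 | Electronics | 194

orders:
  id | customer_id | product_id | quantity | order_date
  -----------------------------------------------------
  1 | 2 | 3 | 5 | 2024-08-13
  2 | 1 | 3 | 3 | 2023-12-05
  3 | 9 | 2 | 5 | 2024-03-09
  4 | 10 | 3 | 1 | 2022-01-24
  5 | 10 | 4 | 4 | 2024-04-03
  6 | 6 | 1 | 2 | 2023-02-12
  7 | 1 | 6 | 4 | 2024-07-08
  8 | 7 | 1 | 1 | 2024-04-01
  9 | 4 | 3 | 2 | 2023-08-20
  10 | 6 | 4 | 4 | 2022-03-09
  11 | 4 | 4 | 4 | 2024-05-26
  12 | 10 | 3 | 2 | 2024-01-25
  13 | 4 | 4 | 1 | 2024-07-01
SELECT name, signup_year FROM customers ORDER BY signup_year DESC LIMIT 5

Execution result:
name | signup_year
Kate Williams | 2023
Quinn Smith | 2023
Peter Martinez | 2023
Leo Davis | 2022
Leo Davis | 2022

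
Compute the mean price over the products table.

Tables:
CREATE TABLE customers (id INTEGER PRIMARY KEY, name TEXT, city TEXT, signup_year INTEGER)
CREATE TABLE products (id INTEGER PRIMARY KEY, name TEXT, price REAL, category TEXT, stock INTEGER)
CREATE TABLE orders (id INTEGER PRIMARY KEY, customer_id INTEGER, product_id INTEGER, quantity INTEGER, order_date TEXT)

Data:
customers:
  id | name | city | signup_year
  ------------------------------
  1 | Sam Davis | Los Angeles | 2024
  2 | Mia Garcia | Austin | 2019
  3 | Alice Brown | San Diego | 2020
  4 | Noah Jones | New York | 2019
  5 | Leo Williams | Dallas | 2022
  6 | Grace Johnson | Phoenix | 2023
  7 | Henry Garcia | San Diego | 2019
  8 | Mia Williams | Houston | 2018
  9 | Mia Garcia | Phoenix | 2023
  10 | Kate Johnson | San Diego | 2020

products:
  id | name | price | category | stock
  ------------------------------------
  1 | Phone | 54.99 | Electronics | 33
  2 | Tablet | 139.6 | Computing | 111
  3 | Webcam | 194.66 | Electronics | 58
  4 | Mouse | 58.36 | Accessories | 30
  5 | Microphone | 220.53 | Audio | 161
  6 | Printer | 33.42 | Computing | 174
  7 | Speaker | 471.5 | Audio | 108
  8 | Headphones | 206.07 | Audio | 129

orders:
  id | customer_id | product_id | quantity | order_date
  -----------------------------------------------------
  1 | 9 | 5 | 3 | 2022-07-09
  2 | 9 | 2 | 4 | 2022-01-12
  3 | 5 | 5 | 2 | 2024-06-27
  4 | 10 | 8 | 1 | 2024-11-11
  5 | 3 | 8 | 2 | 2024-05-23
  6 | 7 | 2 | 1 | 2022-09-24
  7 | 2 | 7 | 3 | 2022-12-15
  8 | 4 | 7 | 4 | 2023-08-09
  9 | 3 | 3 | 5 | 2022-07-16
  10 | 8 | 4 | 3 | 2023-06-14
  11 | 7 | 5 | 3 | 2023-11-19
SELECT AVG(price) FROM products

Execution result:
172.39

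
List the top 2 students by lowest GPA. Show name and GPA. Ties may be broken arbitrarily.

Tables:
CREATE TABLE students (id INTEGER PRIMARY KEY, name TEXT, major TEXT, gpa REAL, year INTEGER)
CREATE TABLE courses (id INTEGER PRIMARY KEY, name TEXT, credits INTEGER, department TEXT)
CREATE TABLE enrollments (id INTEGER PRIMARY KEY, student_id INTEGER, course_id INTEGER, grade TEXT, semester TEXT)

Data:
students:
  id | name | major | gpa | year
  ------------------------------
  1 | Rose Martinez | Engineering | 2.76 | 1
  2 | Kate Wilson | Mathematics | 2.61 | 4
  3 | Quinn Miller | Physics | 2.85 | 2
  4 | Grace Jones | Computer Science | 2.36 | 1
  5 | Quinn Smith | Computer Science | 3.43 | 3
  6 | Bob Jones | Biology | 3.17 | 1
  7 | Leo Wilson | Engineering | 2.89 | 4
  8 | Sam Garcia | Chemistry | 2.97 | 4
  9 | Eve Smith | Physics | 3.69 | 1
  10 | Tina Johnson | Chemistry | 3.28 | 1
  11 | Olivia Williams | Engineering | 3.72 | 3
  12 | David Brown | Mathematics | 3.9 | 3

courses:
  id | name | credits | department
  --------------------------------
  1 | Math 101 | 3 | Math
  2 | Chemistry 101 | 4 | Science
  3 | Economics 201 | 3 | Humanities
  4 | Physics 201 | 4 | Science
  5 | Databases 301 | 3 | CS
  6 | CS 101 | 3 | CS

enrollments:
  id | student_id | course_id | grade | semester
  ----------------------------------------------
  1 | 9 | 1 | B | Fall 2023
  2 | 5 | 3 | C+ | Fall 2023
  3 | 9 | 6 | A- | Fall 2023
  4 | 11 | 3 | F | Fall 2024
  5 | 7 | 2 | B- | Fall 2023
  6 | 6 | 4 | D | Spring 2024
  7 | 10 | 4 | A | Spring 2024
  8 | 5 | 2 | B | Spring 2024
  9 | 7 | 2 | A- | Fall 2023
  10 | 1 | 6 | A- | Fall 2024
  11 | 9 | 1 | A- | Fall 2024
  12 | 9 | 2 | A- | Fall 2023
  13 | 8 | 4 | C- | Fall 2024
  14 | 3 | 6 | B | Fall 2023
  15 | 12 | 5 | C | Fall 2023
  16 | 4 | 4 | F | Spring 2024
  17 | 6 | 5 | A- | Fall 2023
SELECT name, gpa FROM students ORDER BY gpa ASC LIMIT 2

Execution result:
name | gpa
Grace Jones | 2.36
Kate Wilson | 2.61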